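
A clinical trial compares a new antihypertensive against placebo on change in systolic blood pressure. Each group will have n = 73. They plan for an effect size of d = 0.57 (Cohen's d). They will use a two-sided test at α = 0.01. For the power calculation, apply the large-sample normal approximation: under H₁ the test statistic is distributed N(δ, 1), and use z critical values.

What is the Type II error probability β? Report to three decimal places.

β ≈ 0.193

Noncentrality parameter: δ = d·√(n/2) = 0.57 × √(73/2) = 3.4437
Critical value for a two-sided test at α = 0.01: z_{α/2} = 2.576.
Power = Φ(δ − 2.576) + Φ(−δ − 2.576) = Φ(0.868) + Φ(-6.019) = 0.8073 + 0.0000 = 0.8073.
Type II error: β = 1 − power = 1 − 0.8073 = 0.1927.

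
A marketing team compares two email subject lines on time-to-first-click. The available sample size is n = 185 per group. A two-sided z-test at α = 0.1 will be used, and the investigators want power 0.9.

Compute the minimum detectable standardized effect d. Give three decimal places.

Need Φ(δ − 1.645) = 0.9, so δ = 1.645 + 1.282 = 2.926.
(Lower-tail contribution to power is negligible for δ > 0.)
δ = d·√(n/2) ⇒ d = δ/√(n/2) = 2.926/√(185/2) = 0.3043.

d ≈ 0.304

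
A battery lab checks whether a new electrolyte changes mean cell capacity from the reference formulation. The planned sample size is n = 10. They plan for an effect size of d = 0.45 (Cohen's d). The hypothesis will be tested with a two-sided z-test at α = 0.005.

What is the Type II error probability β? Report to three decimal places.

β ≈ 0.917

Noncentrality parameter: δ = d·√n = 0.45 × √10 = 1.4230
Critical value for a two-sided test at α = 0.005: z_{α/2} = 2.807.
Power = Φ(δ − 2.807) + Φ(−δ − 2.807) = Φ(-1.384) + Φ(-4.230) = 0.0832 + 0.0000 = 0.0832.
Type II error: β = 1 − power = 1 − 0.0832 = 0.9168.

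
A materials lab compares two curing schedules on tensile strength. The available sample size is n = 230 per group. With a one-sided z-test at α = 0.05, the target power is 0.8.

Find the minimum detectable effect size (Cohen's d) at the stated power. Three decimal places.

d ≈ 0.232

Required noncentrality: δ = z_{0.05} + z_{0.20} = 1.645 + 0.842 = 2.486.
δ = d·√(n/2) ⇒ d = δ/√(n/2) = 2.486/√(230/2) = 0.2319.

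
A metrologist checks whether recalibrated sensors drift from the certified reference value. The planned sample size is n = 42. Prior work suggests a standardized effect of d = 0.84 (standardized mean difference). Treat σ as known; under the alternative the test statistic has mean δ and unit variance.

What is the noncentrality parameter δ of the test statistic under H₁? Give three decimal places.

δ ≈ 5.444

δ = d·√n = 0.84 × √42 = 5.4438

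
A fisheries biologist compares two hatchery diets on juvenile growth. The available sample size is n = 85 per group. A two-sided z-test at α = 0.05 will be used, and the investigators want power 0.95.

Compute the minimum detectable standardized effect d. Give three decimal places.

d ≈ 0.553

Need Φ(δ − 1.960) = 0.95, so δ = 1.960 + 1.645 = 3.605.
(Lower-tail contribution to power is negligible for δ > 0.)
δ = d·√(n/2) ⇒ d = δ/√(n/2) = 3.605/√(85/2) = 0.5530.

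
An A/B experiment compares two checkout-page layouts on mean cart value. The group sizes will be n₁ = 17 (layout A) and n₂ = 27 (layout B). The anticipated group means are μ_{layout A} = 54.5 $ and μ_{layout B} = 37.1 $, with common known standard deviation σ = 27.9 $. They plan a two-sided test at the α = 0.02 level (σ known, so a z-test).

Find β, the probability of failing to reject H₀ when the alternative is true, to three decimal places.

Standardized effect: d = |μ_{layout A} − μ_{layout B}| / σ = |54.5 − 37.1| / 27.9 = 0.6237
Noncentrality parameter: δ = d / √(1/n₁ + 1/n₂) = 0.6237 / √(1/17 + 1/27) = 2.0143
Critical value for a two-sided test at α = 0.02: z_{α/2} = 2.326.
Power = Φ(δ − 2.326) + Φ(−δ − 2.326) = Φ(-0.312) + Φ(-4.341) = 0.3775 + 0.0000 = 0.3775.
Type II error: β = 1 − power = 1 − 0.3775 = 0.6225.

β ≈ 0.622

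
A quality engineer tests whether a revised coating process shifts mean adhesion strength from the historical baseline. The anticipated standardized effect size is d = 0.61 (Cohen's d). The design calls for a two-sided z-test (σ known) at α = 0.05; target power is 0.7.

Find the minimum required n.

For power 0.7 need Φ(δ − z_{0.025}) = 0.7, so δ = z_{0.025} + z_{0.30} = 1.960 + 0.524 = 2.484.
(Ignoring the negligible lower-tail rejection probability gives the usual closed-form inversion.)
δ = d·√n ⇒ n = (δ/d)² = (2.484 / 0.61)² = 16.59.
Rounding up, n = 17.

n = 17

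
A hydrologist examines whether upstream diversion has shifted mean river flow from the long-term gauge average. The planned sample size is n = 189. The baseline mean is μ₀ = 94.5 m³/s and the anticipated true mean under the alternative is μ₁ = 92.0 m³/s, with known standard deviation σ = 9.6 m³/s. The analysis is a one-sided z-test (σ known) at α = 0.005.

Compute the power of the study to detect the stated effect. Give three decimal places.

Standardized effect: d = |μ₁ − μ₀| / σ = |92.0 − 94.5| / 9.6 = 0.2604
Noncentrality parameter: δ = d·√n = 0.2604 × √189 = 3.5801
Critical value for a one-sided test at α = 0.005: z_α = 2.576.
Power = P(Z > 2.576 − δ) = Φ(1.004) = 0.8424.

Power ≈ 0.842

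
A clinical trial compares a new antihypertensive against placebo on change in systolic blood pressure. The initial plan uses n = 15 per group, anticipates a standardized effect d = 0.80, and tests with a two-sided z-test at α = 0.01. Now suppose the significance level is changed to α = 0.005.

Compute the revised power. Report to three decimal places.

δ = d·√(n/2) = 0.80 × √(15/2) = 2.1909 (unchanged). New critical value: z_{0.0025} = 2.807.
Revised power = Φ(δ − 2.807) + Φ(−δ − 2.807) = Φ(-0.616) + Φ(-4.998) = 0.2689 + 0.0000 = 0.2689.

Power ≈ 0.269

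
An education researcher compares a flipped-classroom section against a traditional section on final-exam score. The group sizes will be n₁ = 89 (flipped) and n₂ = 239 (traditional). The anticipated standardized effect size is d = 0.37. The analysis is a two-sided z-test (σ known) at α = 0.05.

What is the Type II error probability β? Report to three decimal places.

β ≈ 0.154

Noncentrality parameter: δ = d / √(1/n₁ + 1/n₂) = 0.37 / √(1/89 + 1/239) = 2.9796
Two-sided α = 0.05 → critical value z_{0.025} = 1.960.
Power = Φ(δ − 1.960) + Φ(−δ − 1.960) = Φ(1.020) + Φ(-4.940) = 0.8461 + 0.0000 = 0.8461.
Type II error: β = 1 − power = 1 − 0.8461 = 0.1539.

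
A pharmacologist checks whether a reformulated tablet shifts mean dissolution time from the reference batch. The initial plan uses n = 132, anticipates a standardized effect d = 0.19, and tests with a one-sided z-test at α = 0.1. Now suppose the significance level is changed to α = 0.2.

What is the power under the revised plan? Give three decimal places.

δ = d·√n = 0.19 × √132 = 2.1829 (unchanged). New critical value: z_{0.2} = 0.842.
Revised power = Φ(δ − 0.842) = Φ(1.341) = 0.9101.

Power ≈ 0.910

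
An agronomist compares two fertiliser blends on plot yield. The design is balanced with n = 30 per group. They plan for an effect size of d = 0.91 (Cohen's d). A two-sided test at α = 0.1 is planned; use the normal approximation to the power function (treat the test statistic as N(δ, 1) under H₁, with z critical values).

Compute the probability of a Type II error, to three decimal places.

β ≈ 0.030

Noncentrality parameter: δ = d·√(n/2) = 0.91 × √(30/2) = 3.5244
Critical value for a two-sided test at α = 0.1: z_{α/2} = 1.645.
Power = Φ(δ − 1.645) + Φ(−δ − 1.645) = Φ(1.880) + Φ(-5.169) = 0.9699 + 0.0000 = 0.9699.
Type II error: β = 1 − power = 1 − 0.9699 = 0.0301.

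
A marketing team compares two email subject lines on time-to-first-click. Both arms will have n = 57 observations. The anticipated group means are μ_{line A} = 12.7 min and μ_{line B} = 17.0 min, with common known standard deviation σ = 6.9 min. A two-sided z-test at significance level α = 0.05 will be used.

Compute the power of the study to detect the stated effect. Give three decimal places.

Power ≈ 0.914

Standardized effect: d = |μ_{line A} − μ_{line B}| / σ = |12.7 − 17.0| / 6.9 = 0.6232
Noncentrality parameter: λ = d·√(n/2) = 0.6232 × √(57/2) = 3.3269
Two-sided α = 0.05 → critical value z_{0.025} = 1.960.
Power = Φ(λ − 1.960) + Φ(−λ − 1.960) = Φ(1.367) + Φ(-5.287) = 0.9142 + 0.0000 = 0.9142.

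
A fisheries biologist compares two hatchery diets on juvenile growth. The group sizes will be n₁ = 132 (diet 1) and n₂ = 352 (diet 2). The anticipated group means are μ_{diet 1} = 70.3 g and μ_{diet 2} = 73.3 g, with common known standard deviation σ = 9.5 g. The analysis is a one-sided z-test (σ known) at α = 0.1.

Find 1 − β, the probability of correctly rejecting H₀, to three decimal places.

Standardized effect: d = |μ_{diet 1} − μ_{diet 2}| / σ = |70.3 − 73.3| / 9.5 = 0.3158
Noncentrality parameter: δ = d / √(1/n₁ + 1/n₂) = 0.3158 / √(1/132 + 1/352) = 3.0941
One-sided α = 0.1 → critical value z_{0.1} = 1.282.
Power = P(Z > 1.282 − δ) = Φ(1.813) = 0.9650.

Power ≈ 0.965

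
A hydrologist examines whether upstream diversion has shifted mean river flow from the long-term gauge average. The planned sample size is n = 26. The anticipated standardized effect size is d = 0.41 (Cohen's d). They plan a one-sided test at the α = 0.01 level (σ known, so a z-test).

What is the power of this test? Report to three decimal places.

Noncentrality parameter: δ = d·√n = 0.41 × √26 = 2.0906
Critical value for a one-sided test at α = 0.01: z_α = 2.326.
Power = Φ(δ − 2.326) = Φ(-0.236) = 0.4068.

Power ≈ 0.407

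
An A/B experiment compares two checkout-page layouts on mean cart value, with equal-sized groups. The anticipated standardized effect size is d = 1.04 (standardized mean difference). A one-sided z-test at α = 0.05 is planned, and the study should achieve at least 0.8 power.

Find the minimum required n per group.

n = 12 per group

Set Φ(δ − 1.645) = 0.8; then δ − 1.645 = Φ⁻¹(0.8) = 0.842, giving δ = 2.486.
δ = d·√(n/2) ⇒ n = 2(δ/d)² = 2 × (2.486 / 1.04)² = 11.43.
Rounding up, n = 12 per group.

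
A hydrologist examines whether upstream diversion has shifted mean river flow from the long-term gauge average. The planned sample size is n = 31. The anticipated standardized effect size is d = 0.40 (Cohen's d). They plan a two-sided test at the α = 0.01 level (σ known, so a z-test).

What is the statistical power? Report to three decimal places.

Noncentrality parameter: δ = d·√n = 0.40 × √31 = 2.2271
Two-sided α = 0.01 → critical value z_{0.005} = 2.576.
Power = Φ(δ − 2.576) + Φ(−δ − 2.576) = Φ(-0.349) + Φ(-4.803) = 0.3636 + 0.0000 = 0.3636.

Power ≈ 0.364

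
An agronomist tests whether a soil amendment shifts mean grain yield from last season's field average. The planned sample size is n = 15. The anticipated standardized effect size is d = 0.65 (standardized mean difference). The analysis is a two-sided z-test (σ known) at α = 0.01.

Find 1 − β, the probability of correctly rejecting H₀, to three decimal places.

Noncentrality parameter: δ = d·√n = 0.65 × √15 = 2.5174
Critical value for a two-sided test at α = 0.01: z_{α/2} = 2.576.
Power = Φ(δ − 2.576) + Φ(−δ − 2.576) = Φ(-0.058) + Φ(-5.093) = 0.4767 + 0.0000 = 0.4767.

Power ≈ 0.477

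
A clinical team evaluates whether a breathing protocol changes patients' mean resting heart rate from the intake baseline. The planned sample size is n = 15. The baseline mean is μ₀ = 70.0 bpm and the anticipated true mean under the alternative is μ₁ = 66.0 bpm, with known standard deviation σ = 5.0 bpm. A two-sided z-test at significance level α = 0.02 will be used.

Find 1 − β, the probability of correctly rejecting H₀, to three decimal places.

Standardized effect: d = |μ₁ − μ₀| / σ = |66.0 − 70.0| / 5.0 = 0.8000
Noncentrality parameter: δ = d·√n = 0.8000 × √15 = 3.0984
Critical value for a two-sided test at α = 0.02: z_{α/2} = 2.326.
Power = Φ(δ − 2.326) + Φ(−δ − 2.326) = Φ(0.772) + Φ(-5.425) = 0.7800 + 0.0000 = 0.7800.

Power ≈ 0.780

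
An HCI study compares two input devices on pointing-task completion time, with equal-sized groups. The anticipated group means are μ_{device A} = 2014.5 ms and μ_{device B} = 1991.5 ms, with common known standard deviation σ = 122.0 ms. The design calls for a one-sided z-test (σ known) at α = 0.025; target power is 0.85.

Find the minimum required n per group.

n = 506 per group

Standardized effect: d = |μ_{device A} − μ_{device B}| / σ = |2014.5 − 1991.5| / 122.0 = 0.1885
For power 0.85 need Φ(δ − z_{0.025}) = 0.85, so δ = z_{0.025} + z_{0.15} = 1.960 + 1.036 = 2.996.
δ = d·√(n/2) ⇒ n = 2(δ/d)² = 2 × (2.996 / 0.1885)² = 505.23.
Rounding up, n = 506 per group.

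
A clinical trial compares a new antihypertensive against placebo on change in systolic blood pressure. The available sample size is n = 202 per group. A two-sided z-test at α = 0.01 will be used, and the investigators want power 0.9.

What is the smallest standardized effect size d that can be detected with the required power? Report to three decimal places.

Need Φ(δ − 2.576) = 0.9, so δ = 2.576 + 1.282 = 3.857.
(The second rejection-region term Φ(−δ − z_{α/2}) is negligible and dropped.)
δ = d·√(n/2) ⇒ d = δ/√(n/2) = 3.857/√(202/2) = 0.3838.

d ≈ 0.384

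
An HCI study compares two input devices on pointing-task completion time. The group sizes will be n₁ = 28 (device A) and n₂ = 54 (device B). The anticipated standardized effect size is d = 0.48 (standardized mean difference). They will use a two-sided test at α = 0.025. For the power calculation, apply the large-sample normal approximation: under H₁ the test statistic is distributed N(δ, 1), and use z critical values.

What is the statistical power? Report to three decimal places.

Noncentrality parameter: δ = d / √(1/n₁ + 1/n₂) = 0.48 / √(1/28 + 1/54) = 2.0612
Critical value for a two-sided test at α = 0.025: z_{α/2} = 2.241.
Power = Φ(δ − 2.241) + Φ(−δ − 2.241) = Φ(-0.180) + Φ(-4.303) = 0.4285 + 0.0000 = 0.4285.

Power ≈ 0.428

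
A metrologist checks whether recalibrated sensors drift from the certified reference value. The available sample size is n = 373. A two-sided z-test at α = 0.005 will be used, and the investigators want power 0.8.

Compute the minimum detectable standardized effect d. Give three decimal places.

d ≈ 0.189

Need Φ(δ − 2.807) = 0.8, so δ = 2.807 + 0.842 = 3.649.
(Lower-tail contribution to power is negligible for δ > 0.)
δ = d·√n ⇒ d = δ/√n = 3.649/√373 = 0.1889.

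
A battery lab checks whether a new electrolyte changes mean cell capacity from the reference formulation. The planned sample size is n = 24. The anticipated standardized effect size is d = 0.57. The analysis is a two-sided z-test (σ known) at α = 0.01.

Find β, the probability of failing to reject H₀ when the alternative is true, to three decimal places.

Noncentrality parameter: λ = d·√n = 0.57 × √24 = 2.7924
Two-sided α = 0.01 → critical value z_{0.005} = 2.576.
Power = Φ(λ − 2.576) + Φ(−λ − 2.576) = Φ(0.217) + Φ(-5.368) = 0.5857 + 0.0000 = 0.5857.
Type II error: β = 1 − power = 1 − 0.5857 = 0.4143.

β ≈ 0.414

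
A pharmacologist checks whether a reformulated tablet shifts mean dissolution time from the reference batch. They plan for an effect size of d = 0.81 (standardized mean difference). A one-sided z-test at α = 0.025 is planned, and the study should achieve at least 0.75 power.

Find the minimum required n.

n = 11

Set Φ(δ − 1.960) = 0.75; then δ − 1.960 = Φ⁻¹(0.75) = 0.674, giving δ = 2.634.
δ = d·√n ⇒ n = (δ/d)² = (2.634 / 0.81)² = 10.58.
Rounding up, n = 11.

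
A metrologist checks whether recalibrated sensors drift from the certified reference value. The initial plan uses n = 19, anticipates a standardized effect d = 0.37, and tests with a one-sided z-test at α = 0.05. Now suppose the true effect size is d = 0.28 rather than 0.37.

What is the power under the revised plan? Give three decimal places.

With d = 0.28: δ = d·√n = 0.28 × √19 = 1.2205. Critical value z_{0.05} = 1.645.
Revised power = Φ(δ − 1.645) = Φ(-0.424) = 0.3357.

Power ≈ 0.336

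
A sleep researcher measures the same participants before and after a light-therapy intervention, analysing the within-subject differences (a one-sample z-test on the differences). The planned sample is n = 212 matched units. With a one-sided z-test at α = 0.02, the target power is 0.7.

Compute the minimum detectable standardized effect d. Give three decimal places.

d ≈ 0.177

Required noncentrality: δ = z_{0.02} + z_{0.30} = 2.054 + 0.524 = 2.578.
δ = d·√n ⇒ d = δ/√n = 2.578/√212 = 0.1771.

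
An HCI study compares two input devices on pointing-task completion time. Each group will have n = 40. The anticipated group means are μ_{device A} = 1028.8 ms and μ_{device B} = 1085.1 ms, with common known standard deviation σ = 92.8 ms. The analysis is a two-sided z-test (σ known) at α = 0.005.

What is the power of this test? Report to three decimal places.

Standardized effect: d = |μ_{device A} − μ_{device B}| / σ = |1028.8 − 1085.1| / 92.8 = 0.6067
Noncentrality parameter: λ = d·√(n/2) = 0.6067 × √(40/2) = 2.7132
Critical value for a two-sided test at α = 0.005: z_{α/2} = 2.807.
Power = Φ(λ − 2.807) + Φ(−λ − 2.807) = Φ(-0.094) + Φ(-5.520) = 0.4626 + 0.0000 = 0.4626.

Power ≈ 0.463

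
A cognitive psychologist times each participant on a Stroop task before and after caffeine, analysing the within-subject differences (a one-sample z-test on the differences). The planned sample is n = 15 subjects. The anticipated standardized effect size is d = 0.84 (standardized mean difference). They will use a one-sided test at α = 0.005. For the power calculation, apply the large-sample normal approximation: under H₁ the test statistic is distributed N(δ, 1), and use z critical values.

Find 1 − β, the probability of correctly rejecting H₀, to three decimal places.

Power ≈ 0.751

Noncentrality parameter: δ = d·√n = 0.84 × √15 = 3.2533
Critical value for a one-sided test at α = 0.005: z_α = 2.576.
Power = P(Z > 2.576 − δ) = Φ(0.677) = 0.7509.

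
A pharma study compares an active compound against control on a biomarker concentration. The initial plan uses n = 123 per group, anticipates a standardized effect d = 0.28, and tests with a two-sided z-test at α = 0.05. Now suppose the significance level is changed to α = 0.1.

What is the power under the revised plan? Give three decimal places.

δ = d·√(n/2) = 0.28 × √(123/2) = 2.1958 (unchanged). New critical value: z_{0.05} = 1.645.
Revised power = Φ(δ − 1.645) + Φ(−δ − 1.645) = Φ(0.551) + Φ(-3.841) = 0.7092 + 0.0001 = 0.7092.

Power ≈ 0.709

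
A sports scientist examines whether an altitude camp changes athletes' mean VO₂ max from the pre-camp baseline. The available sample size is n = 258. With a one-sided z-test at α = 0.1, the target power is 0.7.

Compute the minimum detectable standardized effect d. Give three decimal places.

d ≈ 0.112

Need Φ(δ − 1.282) = 0.7, so δ = 1.282 + 0.524 = 1.806.
δ = d·√n ⇒ d = δ/√n = 1.806/√258 = 0.1124.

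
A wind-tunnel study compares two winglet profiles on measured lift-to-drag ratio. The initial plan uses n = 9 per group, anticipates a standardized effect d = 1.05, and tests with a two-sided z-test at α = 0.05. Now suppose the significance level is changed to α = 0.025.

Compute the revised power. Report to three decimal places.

Power ≈ 0.494

δ = d·√(n/2) = 1.05 × √(9/2) = 2.2274 (unchanged). New critical value: z_{0.0125} = 2.241.
Revised power = Φ(δ − 2.241) + Φ(−δ − 2.241) = Φ(-0.014) + Φ(-4.469) = 0.4944 + 0.0000 = 0.4944.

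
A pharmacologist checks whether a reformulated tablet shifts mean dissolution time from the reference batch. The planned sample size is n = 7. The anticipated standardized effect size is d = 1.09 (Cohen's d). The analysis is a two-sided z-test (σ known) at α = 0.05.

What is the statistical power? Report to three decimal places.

Noncentrality parameter: δ = d·√n = 1.09 × √7 = 2.8839
Critical value for a two-sided test at α = 0.05: z_{α/2} = 1.960.
Power = Φ(δ − 1.960) + Φ(−δ − 1.960) = Φ(0.924) + Φ(-4.844) = 0.8222 + 0.0000 = 0.8222.

Power ≈ 0.822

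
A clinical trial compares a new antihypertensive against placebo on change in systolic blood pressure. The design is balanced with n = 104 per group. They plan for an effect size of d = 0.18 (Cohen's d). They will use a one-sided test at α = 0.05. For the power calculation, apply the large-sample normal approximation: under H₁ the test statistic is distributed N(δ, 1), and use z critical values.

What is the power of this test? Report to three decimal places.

Noncentrality parameter: δ = d·√(n/2) = 0.18 × √(104/2) = 1.2980
One-sided α = 0.05 → critical value z_{0.05} = 1.645.
Power = P(Z > 1.645 − δ) = Φ(-0.347) = 0.3644.

Power ≈ 0.364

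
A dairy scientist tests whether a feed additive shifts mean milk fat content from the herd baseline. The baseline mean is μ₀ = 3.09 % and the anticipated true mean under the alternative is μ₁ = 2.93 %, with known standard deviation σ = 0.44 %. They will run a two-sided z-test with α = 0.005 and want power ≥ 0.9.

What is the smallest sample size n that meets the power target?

Standardized effect: d = |μ₁ − μ₀| / σ = |2.93 − 3.09| / 0.44 = 0.3636
Set Φ(δ − 2.807) = 0.9; then δ − 2.807 = Φ⁻¹(0.9) = 1.282, giving δ = 4.089.
(The Φ(−δ − z_{α/2}) term is vanishingly small for δ > 0 and is dropped in the standard sample-size formula.)
δ = d·√n ⇒ n = (δ/d)² = (4.089 / 0.3636)² = 126.42.
Rounding up, n = 127.

n = 127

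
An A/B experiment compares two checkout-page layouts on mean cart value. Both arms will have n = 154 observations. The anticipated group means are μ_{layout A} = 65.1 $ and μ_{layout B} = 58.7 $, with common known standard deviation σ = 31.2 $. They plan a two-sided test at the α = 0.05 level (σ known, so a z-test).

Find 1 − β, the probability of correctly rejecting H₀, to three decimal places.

Standardized effect: d = |μ_{layout A} − μ_{layout B}| / σ = |65.1 − 58.7| / 31.2 = 0.2051
Noncentrality parameter: δ = d·√(n/2) = 0.2051 × √(154/2) = 1.8000
Two-sided α = 0.05 → critical value z_{0.025} = 1.960.
Power = Φ(δ − 1.960) + Φ(−δ − 1.960) = Φ(-0.160) + Φ(-3.760) = 0.4365 + 0.0001 = 0.4365.

Power ≈ 0.437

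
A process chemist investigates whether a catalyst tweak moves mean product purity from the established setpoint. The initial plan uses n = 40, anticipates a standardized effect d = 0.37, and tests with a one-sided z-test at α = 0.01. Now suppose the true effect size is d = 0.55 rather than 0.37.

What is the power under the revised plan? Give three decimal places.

Power ≈ 0.875

With d = 0.55: δ = d·√n = 0.55 × √40 = 3.4785. Critical value z_{0.01} = 2.326.
Revised power = P(Z > 2.326 − δ) = Φ(1.152) = 0.8754.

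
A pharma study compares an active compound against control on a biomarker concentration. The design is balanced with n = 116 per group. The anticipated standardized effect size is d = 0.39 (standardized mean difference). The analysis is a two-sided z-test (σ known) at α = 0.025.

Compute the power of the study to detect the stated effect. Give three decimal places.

Power ≈ 0.767

Noncentrality parameter: δ = d·√(n/2) = 0.39 × √(116/2) = 2.9702
Critical value for a two-sided test at α = 0.025: z_{α/2} = 2.241.
Power = Φ(δ − 2.241) + Φ(−δ − 2.241) = Φ(0.729) + Φ(-5.212) = 0.7669 + 0.0000 = 0.7669.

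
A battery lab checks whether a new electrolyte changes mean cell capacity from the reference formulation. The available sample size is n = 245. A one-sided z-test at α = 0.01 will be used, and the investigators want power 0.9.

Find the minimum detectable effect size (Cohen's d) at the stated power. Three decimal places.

Need Φ(δ − 2.326) = 0.9, so δ = 2.326 + 1.282 = 3.608.
δ = d·√n ⇒ d = δ/√n = 3.608/√245 = 0.2305.

d ≈ 0.231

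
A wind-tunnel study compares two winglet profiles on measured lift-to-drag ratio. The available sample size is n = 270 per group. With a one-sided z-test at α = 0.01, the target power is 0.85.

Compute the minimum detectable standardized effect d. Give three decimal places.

Required noncentrality: δ = z_{0.01} + z_{0.15} = 2.326 + 1.036 = 3.363.
δ = d·√(n/2) ⇒ d = δ/√(n/2) = 3.363/√(270/2) = 0.2894.

d ≈ 0.289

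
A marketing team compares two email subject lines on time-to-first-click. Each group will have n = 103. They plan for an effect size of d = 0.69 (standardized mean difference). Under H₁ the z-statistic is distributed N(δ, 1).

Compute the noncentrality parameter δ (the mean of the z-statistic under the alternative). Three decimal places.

δ ≈ 4.952

δ = d·√(n/2) = 0.69 × √(103/2) = 4.9517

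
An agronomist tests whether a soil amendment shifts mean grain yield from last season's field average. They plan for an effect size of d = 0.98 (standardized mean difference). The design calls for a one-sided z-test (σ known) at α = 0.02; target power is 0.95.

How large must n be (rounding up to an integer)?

n = 15

Set Φ(δ − 2.054) = 0.95; then δ − 2.054 = Φ⁻¹(0.95) = 1.645, giving δ = 3.699.
δ = d·√n ⇒ n = (δ/d)² = (3.699 / 0.98)² = 14.24.
Rounding up, n = 15.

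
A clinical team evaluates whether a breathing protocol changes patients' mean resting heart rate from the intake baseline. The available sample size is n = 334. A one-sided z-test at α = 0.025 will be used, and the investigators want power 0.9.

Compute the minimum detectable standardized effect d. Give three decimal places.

d ≈ 0.177

Need Φ(δ − 1.960) = 0.9, so δ = 1.960 + 1.282 = 3.242.
δ = d·√n ⇒ d = δ/√n = 3.242/√334 = 0.1774.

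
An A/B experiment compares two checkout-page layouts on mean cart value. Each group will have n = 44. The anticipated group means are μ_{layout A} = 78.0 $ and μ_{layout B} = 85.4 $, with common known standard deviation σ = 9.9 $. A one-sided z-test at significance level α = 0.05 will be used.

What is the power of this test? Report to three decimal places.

Standardized effect: d = |μ_{layout A} − μ_{layout B}| / σ = |78.0 − 85.4| / 9.9 = 0.7475
Noncentrality parameter: δ = d·√(n/2) = 0.7475 × √(44/2) = 3.5060
Critical value for a one-sided test at α = 0.05: z_α = 1.645.
Power = Φ(δ − 1.645) = Φ(1.861) = 0.9686.

Power ≈ 0.969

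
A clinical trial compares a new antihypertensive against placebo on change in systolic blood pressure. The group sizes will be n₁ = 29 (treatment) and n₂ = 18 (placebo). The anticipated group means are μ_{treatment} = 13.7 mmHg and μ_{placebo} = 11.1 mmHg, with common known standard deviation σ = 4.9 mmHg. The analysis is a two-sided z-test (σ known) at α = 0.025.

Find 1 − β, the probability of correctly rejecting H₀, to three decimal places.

Standardized effect: d = |μ_{treatment} − μ_{placebo}| / σ = |13.7 − 11.1| / 4.9 = 0.5306
Noncentrality parameter: δ = d / √(1/n₁ + 1/n₂) = 0.5306 / √(1/29 + 1/18) = 1.7683
Two-sided α = 0.025 → critical value z_{0.0125} = 2.241.
Power = Φ(δ − 2.241) + Φ(−δ − 2.241) = Φ(-0.473) + Φ(-4.010) = 0.3181 + 0.0000 = 0.3181.

Power ≈ 0.318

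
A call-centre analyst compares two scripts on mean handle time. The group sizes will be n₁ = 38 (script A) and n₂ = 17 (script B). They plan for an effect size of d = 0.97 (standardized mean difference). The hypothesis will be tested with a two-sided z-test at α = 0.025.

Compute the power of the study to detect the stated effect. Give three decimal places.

Noncentrality parameter: δ = d / √(1/n₁ + 1/n₂) = 0.97 / √(1/38 + 1/17) = 3.3243
Two-sided α = 0.025 → critical value z_{0.0125} = 2.241.
Power = Φ(δ − 2.241) + Φ(−δ − 2.241) = Φ(1.083) + Φ(-5.566) = 0.8606 + 0.0000 = 0.8606.

Power ≈ 0.861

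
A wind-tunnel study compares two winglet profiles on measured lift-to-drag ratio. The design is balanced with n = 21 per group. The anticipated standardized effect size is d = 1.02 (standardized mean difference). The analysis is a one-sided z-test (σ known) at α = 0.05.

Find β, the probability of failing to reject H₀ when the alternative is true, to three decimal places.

Noncentrality parameter: δ = d·√(n/2) = 1.02 × √(21/2) = 3.3052
One-sided α = 0.05 → critical value z_{0.05} = 1.645.
Power = Φ(δ − 1.645) = Φ(1.660) = 0.9516.
Type II error: β = 1 − power = 1 − 0.9516 = 0.0484.

β ≈ 0.048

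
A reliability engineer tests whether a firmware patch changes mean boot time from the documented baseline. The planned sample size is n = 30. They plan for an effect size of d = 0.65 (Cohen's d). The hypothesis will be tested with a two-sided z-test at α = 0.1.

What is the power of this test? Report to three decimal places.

Noncentrality parameter: δ = d·√n = 0.65 × √30 = 3.5602
Critical value for a two-sided test at α = 0.1: z_{α/2} = 1.645.
Power = Φ(δ − 1.645) + Φ(−δ − 1.645) = Φ(1.915) + Φ(-5.205) = 0.9723 + 0.0000 = 0.9723.

Power ≈ 0.972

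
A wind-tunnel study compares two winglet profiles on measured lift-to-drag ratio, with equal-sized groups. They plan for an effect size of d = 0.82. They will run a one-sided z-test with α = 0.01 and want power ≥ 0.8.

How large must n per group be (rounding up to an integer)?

Set Φ(δ − 2.326) = 0.8; then δ − 2.326 = Φ⁻¹(0.8) = 0.842, giving δ = 3.168.
δ = d·√(n/2) ⇒ n = 2(δ/d)² = 2 × (3.168 / 0.82)² = 29.85.
Rounding up, n = 30 per group.

n = 30 per group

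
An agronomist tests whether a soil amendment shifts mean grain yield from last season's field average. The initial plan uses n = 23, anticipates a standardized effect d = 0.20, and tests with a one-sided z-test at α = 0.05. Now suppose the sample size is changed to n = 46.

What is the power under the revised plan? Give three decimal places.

Power ≈ 0.387

With n = 46: δ = d·√n = 0.20 × √46 = 1.3565. Critical value z_{0.05} = 1.645.
Revised power = Φ(δ − 1.645) = Φ(-0.288) = 0.3865.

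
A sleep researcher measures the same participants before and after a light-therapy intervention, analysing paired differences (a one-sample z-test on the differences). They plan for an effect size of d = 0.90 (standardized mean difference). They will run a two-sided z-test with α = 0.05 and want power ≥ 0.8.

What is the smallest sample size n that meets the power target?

For power 0.8 need Φ(δ − z_{0.025}) = 0.8, so δ = z_{0.025} + z_{0.20} = 1.960 + 0.842 = 2.802.
(The Φ(−δ − z_{α/2}) term is vanishingly small for δ > 0 and is dropped in the standard sample-size formula.)
δ = d·√n ⇒ n = (δ/d)² = (2.802 / 0.90)² = 9.69.
Round up to the next whole unit.

n = 10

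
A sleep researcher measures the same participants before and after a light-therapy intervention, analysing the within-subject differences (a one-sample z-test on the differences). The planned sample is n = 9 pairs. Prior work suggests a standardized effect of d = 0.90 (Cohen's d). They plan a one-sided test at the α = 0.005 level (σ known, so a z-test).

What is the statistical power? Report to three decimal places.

Noncentrality parameter: δ = d·√n = 0.90 × √9 = 2.7000
One-sided α = 0.005 → critical value z_{0.005} = 2.576.
Power = Φ(δ − 2.576) = Φ(0.124) = 0.5494.

Power ≈ 0.549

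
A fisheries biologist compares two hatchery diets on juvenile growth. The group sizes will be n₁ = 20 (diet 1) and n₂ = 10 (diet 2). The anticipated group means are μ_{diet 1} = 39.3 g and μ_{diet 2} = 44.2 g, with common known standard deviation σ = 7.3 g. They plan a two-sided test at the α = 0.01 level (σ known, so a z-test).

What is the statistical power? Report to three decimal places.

Standardized effect: d = |μ_{diet 1} − μ_{diet 2}| / σ = |39.3 − 44.2| / 7.3 = 0.6712
Noncentrality parameter: δ = d / √(1/n₁ + 1/n₂) = 0.6712 / √(1/20 + 1/10) = 1.7331
Two-sided α = 0.01 → critical value z_{0.005} = 2.576.
Power = Φ(δ − 2.576) + Φ(−δ − 2.576) = Φ(-0.843) + Φ(-4.309) = 0.1997 + 0.0000 = 0.1997.

Power ≈ 0.200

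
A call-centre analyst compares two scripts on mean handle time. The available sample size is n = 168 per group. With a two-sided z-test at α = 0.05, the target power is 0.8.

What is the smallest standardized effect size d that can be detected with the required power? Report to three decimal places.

d ≈ 0.306

Need Φ(δ − 1.960) = 0.8, so δ = 1.960 + 0.842 = 2.802.
(Lower-tail contribution to power is negligible for δ > 0.)
δ = d·√(n/2) ⇒ d = δ/√(n/2) = 2.802/√(168/2) = 0.3057.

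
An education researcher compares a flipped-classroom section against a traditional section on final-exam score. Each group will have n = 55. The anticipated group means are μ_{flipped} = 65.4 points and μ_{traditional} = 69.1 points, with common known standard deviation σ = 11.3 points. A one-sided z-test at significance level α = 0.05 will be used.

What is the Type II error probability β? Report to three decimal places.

β ≈ 0.471

Standardized effect: d = |μ_{flipped} − μ_{traditional}| / σ = |65.4 − 69.1| / 11.3 = 0.3274
Noncentrality parameter: δ = d·√(n/2) = 0.3274 × √(55/2) = 1.7171
Critical value for a one-sided test at α = 0.05: z_α = 1.645.
Power = Φ(δ − 1.645) = Φ(0.072) = 0.5288.
Type II error: β = 1 − power = 1 − 0.5288 = 0.4712.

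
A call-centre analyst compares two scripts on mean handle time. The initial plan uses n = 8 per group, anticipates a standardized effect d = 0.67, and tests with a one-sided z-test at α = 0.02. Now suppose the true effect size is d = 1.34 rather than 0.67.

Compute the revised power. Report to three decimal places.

With d = 1.34: δ = d·√(n/2) = 1.34 × √(8/2) = 2.6800. Critical value z_{0.02} = 2.054.
Revised power = P(Z > 2.054 − δ) = Φ(0.626) = 0.7344.

Power ≈ 0.734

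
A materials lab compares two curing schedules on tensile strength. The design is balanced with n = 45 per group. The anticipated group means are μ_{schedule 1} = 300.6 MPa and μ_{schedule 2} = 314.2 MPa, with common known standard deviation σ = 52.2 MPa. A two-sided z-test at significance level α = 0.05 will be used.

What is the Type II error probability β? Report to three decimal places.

Standardized effect: d = |μ_{schedule 1} − μ_{schedule 2}| / σ = |300.6 − 314.2| / 52.2 = 0.2605
Noncentrality parameter: δ = d·√(n/2) = 0.2605 × √(45/2) = 1.2358
Two-sided α = 0.05 → critical value z_{0.025} = 1.960.
Power = Φ(δ − 1.960) + Φ(−δ − 1.960) = Φ(-0.724) + Φ(-3.196) = 0.2345 + 0.0007 = 0.2352.
Type II error: β = 1 − power = 1 − 0.2352 = 0.7648.

β ≈ 0.765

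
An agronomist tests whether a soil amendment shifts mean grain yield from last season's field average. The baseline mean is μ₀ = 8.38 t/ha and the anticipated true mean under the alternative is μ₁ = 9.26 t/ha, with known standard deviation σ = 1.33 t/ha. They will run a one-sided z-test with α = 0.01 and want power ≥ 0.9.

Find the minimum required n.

n = 30

Standardized effect: d = |μ₁ − μ₀| / σ = |9.26 − 8.38| / 1.33 = 0.6617
For power 0.9 need Φ(δ − z_{0.01}) = 0.9, so δ = z_{0.01} + z_{0.10} = 2.326 + 1.282 = 3.608.
δ = d·√n ⇒ n = (δ/d)² = (3.608 / 0.6617)² = 29.73.
Round up to the next whole unit.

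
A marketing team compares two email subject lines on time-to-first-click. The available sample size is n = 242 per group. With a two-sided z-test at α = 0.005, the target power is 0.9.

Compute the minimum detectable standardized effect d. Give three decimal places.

d ≈ 0.372

Required noncentrality: δ = z_{0.0025} + z_{0.10} = 2.807 + 1.282 = 4.089.
(Lower-tail contribution to power is negligible for δ > 0.)
δ = d·√(n/2) ⇒ d = δ/√(n/2) = 4.089/√(242/2) = 0.3717.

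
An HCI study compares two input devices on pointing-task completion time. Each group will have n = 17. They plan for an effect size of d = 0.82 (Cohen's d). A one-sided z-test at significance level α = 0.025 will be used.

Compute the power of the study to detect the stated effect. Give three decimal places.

Power ≈ 0.667

Noncentrality parameter: δ = d·√(n/2) = 0.82 × √(17/2) = 2.3907
Critical value for a one-sided test at α = 0.025: z_α = 1.960.
Power = Φ(δ − 1.960) = Φ(0.431) = 0.6667.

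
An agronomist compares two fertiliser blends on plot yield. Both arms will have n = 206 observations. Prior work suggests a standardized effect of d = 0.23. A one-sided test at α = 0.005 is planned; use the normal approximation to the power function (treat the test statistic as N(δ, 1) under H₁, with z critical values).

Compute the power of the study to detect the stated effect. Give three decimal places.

Noncentrality parameter: δ = d·√(n/2) = 0.23 × √(206/2) = 2.3342
One-sided α = 0.005 → critical value z_{0.005} = 2.576.
Power = Φ(δ − 2.576) = Φ(-0.242) = 0.4046.

Power ≈ 0.405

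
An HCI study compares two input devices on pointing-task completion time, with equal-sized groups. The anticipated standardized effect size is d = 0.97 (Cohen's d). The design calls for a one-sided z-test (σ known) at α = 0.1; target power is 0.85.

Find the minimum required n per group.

n = 12 per group

Set Φ(δ − 1.282) = 0.85; then δ − 1.282 = Φ⁻¹(0.85) = 1.036, giving δ = 2.318.
δ = d·√(n/2) ⇒ n = 2(δ/d)² = 2 × (2.318 / 0.97)² = 11.42.
Round up to the next whole unit.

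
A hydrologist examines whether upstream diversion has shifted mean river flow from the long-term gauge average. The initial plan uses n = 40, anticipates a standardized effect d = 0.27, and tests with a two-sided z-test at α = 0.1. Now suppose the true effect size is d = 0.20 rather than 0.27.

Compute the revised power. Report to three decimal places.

With d = 0.20: δ = d·√n = 0.20 × √40 = 1.2649. Critical value z_{0.05} = 1.645.
Revised power = Φ(δ − 1.645) + Φ(−δ − 1.645) = Φ(-0.380) + Φ(-2.910) = 0.3520 + 0.0018 = 0.3538.

Power ≈ 0.354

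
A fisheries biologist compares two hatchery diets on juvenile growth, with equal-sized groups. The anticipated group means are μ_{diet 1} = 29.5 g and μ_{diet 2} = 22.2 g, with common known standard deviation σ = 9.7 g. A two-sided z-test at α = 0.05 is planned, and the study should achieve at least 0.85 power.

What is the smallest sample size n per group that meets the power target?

n = 32 per group

Standardized effect: d = |μ_{diet 1} − μ_{diet 2}| / σ = |29.5 − 22.2| / 9.7 = 0.7526
For power 0.85 need Φ(δ − z_{0.025}) = 0.85, so δ = z_{0.025} + z_{0.15} = 1.960 + 1.036 = 2.996.
(The Φ(−δ − z_{α/2}) term is vanishingly small for δ > 0 and is dropped in the standard sample-size formula.)
δ = d·√(n/2) ⇒ n = 2(δ/d)² = 2 × (2.996 / 0.7526)² = 31.70.
Round up to the next whole unit.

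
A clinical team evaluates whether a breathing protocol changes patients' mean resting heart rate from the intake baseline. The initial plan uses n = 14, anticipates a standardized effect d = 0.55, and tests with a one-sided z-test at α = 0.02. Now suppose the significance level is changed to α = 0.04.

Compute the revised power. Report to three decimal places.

δ = d·√n = 0.55 × √14 = 2.0579 (unchanged). New critical value: z_{0.04} = 1.751.
Revised power = Φ(δ − 1.751) = Φ(0.307) = 0.6207.

Power ≈ 0.621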